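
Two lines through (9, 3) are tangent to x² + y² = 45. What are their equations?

2x − y = 15 and x + 2y = 15

A line y − (3) = m(x − (9)) is tangent when its distance from (0, 0) is 3√5:
[m·(−9) − (−3)]² = 45(m² + 1)
2m² − 3m − 2 = 0, so m = 2 or m = −1/2.
With m = 2: 2x − y = 15. With m = −1/2: x + 2y = 15.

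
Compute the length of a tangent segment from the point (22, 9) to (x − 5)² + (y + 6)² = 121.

With centre O = (5, −6), |OP|² = 514 and r² = 121.
By the tangent–radius right angle, tangent length = √(|PO|² − r²) = √393.

√393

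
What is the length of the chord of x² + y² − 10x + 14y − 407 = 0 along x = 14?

40

The line gives x = 14. Substituting into the circle:
y² + 14y − 351 = 0
y = 13 or y = −27, giving (14, 13) and (14, −27).
|(14, 13) − (14, −27)| = √((0)² + (40)²) = 40.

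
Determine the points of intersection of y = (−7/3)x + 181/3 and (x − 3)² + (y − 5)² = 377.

Substitute y = (181 − 7x)/3:
58x² − 2378x + 24244 = 0  ⟹  x² − 41x + 418 = 0
x = 22 or x = 19, giving (22, 9) and (19, 16).

(19, 16) and (22, 9)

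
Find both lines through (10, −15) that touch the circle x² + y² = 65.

8x + y = 65 and 4x + 7y = −65

A line y − (−15) = m(x − (10)) is tangent when its distance from (0, 0) is √65:
(−10m − (15))² = 65(m² + 1)
7m² + 60m + 32 = 0, so m = −8 or m = −4/7.
With m = −8: 8x + y = 65. With m = −4/7: 4x + 7y = −65.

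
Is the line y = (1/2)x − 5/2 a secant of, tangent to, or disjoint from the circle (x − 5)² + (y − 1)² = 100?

secant

Substituting the line into the circle gives 5x² − 54x − 251 = 0.
Discriminant = (−54)² − 4·5·(−251) = 7936 > 0.
Two real roots: the line is a secant.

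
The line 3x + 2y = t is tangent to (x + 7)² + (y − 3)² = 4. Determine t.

The line touches the circle iff its distance from (−7, 3) is 2:
|3·(−7) + 2·3 − t| / √13 = 2
|t − (−15)| = 2√13.

t = −15 ± 2√13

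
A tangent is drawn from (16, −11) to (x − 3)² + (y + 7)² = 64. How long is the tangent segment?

Centre (3, −7), r² = 64. |PO|² = (13)² + (−4)² = 185.
The tangent meets the radius at right angles, so tangent² = |PO|² − r² = 185 − 64 = 121.

11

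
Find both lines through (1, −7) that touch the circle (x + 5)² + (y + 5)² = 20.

x − 2y = 15 and 2x + y = −5

A line y − (−7) = m(x − (1)) is tangent when its distance from (−5, −5) is 2√5:
(−6m − (2))² = 20(m² + 1)
2m² + 3m − 2 = 0, so m = 1/2 or m = −2.
Through (1, −7) these give x − 2y = 15 and 2x + y = −5.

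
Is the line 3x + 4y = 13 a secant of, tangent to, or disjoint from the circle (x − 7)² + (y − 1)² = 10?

secant

d² = (3·7 + 4·1 − (13))²/25 = 144/25; r² = 10.
Since d² < r², the line cuts the circle twice.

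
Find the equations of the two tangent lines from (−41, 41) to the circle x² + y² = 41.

4x + 5y = 41 and 5x + 4y = −41

Write the tangent as mx − y + (41 − m·(−41)) = 0 and set its distance from the centre to √41:
(41m − (−41))² = 41(m² + 1)
20m² + 41m + 20 = 0, so m = −4/5 or m = −5/4.
Through (−41, 41) these give 4x + 5y = 41 and 5x + 4y = −41.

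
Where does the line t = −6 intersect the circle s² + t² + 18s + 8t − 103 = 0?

(−23, −6) and (5, −6)

Express t = −6 and substitute into the circle:
s² + 18s − 115 = 0
s = 5 or s = −23, giving (5, −6) and (−23, −6).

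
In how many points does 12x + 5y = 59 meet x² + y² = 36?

2

d² = (12·0 + 5·0 − (59))²/169 = 3481/169; r² = 36.
Since d² < r², the line cuts the circle twice.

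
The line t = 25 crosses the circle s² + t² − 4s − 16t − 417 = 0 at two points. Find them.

From the line, t = 25. Substituting:
s² − 4s − 192 = 0
s = 16 or s = −12, giving (16, 25) and (−12, 25).

(−12, 25) and (16, 25)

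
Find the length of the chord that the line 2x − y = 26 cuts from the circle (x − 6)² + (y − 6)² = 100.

4√5

From the line, y = 2x − 26. Substituting:
5x² − 140x + 960 = 0  ⟹  x² − 28x + 192 = 0
x = 16 or x = 12, giving (16, 6) and (12, −2).
|(16, 6) − (12, −2)| = √((4)² + (8)²) = 4√5.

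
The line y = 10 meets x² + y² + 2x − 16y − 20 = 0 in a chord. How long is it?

18

Express y = 10 and substitute into the circle:
x² + 2x − 80 = 0
x = 8 or x = −10, giving (8, 10) and (−10, 10).
|(8, 10) − (−10, 10)| = √((18)² + (0)²) = 18.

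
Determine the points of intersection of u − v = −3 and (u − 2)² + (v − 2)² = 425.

Express v = u + 3 and substitute into the circle:
2u² − 2u − 420 = 0  ⟹  u² − u − 210 = 0
u = 15 or u = −14, giving (15, 18) and (−14, −11).

(−14, −11) and (15, 18)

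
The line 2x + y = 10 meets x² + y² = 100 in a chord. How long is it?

Centre (0, 0), r² = 100. Perpendicular distance d from centre to line = |−10| / √5 = 10/√5.
Half the chord is √(r² − d²) = √(80), so the full chord is 8√5.

8√5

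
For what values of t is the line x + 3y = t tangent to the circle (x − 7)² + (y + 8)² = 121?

Tangency holds when the distance from the centre (7, −8) to the line equals the radius 11:
|1·7 + 3·(−8) − t| / √10 = 11
|t − (−17)| = 11√10.

t = −17 ± 11√10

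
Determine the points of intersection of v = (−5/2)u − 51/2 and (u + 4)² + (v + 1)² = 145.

(−13, 7) and (−5, −13)

From the line, v = (−51 − 5u)/2. Substituting:
29u² + 522u + 1885 = 0  ⟹  u² + 18u + 65 = 0
u = −5 or u = −13, giving (−5, −13) and (−13, 7).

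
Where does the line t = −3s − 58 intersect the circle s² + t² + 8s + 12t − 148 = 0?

(−18, −4) and (−14, −16)

From the line, t = −3s − 58. Substituting:
10s² + 320s + 2520 = 0  ⟹  s² + 32s + 252 = 0
s = −14 or s = −18, giving (−14, −16) and (−18, −4).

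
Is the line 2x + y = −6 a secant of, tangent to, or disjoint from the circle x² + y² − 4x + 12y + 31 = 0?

secant

Substituting the line into the circle gives 5x² − 4x − 5 = 0.
Discriminant = (−4)² − 4·5·(−5) = 116 > 0.
Two real roots: the line is a secant.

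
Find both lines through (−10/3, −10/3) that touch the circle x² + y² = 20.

Let a tangent through (−10/3, −10/3) have slope m. Its distance from (0, 0) must equal 2√5:
(10/3m − (10/3))² = 20(m² + 1)
2m² + 5m + 2 = 0, so m = −2 or m = −1/2.
Through (−10/3, −10/3) these give 2x + y = −10 and x + 2y = −10.

2x + y = −10 and x + 2y = −10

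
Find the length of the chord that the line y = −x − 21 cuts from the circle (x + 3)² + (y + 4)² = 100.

From the line, y = −x − 21. Substituting:
2x² + 40x + 198 = 0  ⟹  x² + 20x + 99 = 0
x = −9 or x = −11, giving (−9, −12) and (−11, −10).
|(−9, −12) − (−11, −10)| = √((2)² + (−2)²) = 2√2.

2√2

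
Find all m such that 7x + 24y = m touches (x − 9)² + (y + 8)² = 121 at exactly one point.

The line touches the circle iff its distance from (9, −8) is 11:
|7·9 + 24·(−8) − m| / √625 = 11
|m − (−129)| = 11·25, so m = 146 or m = −404.

m = −404 or m = 146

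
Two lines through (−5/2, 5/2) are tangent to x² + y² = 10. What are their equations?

Let a tangent through (−5/2, 5/2) have slope m. Its distance from (0, 0) must equal √10:
[m·(5/2) − (−5/2)]² = 10(m² + 1)
3m² − 10m + 3 = 0, so m = 1/3 or m = 3.
Through (−5/2, 5/2) these give x − 3y = −10 and 3x − y = −10.

x − 3y = −10 and 3x − y = −10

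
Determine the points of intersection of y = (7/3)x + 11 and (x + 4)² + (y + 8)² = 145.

From the line, y = (33 + 7x)/3. Substituting:
58x² + 870x + 2088 = 0  ⟹  x² + 15x + 36 = 0
x = −3 or x = −12, giving (−3, 4) and (−12, −17).

(−12, −17) and (−3, 4)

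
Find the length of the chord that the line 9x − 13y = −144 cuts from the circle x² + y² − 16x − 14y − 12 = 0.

Centre (8, 7), r² = 125. Perpendicular distance d from centre to line = |125| / √250 = 125/√250.
Chord = 2√(r² − d²) = 2·√(125/2) = 5√10.

5√10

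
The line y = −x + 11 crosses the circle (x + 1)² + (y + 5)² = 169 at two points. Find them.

(4, 7) and (11, 0)

Substitute y = −x + 11:
2x² − 30x + 88 = 0  ⟹  x² − 15x + 44 = 0
x = 11 or x = 4, giving (11, 0) and (4, 7).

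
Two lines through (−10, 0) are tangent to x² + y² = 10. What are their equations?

x + 3y = −10 and x − 3y = −10

A line y − (0) = m(x − (−10)) is tangent when its distance from (0, 0) is √10:
[m·(10) − (0)]² = 10(m² + 1)
9m² − 1 = 0, so m = −1/3 or m = 1/3.
Through (−10, 0) these give x + 3y = −10 and x − 3y = −10.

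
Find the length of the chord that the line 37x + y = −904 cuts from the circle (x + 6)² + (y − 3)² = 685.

Substitute y = −37x − 904:
1370x² + 67130x + 822000 = 0  ⟹  x² + 49x + 600 = 0
x = −24 or x = −25, giving (−24, −16) and (−25, 21).
|(−24, −16) − (−25, 21)| = √((1)² + (−37)²) = √1370.

√1370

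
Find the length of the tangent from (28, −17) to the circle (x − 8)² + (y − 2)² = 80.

With centre O = (8, 2), |OP|² = 761 and r² = 80.
The tangent meets the radius at right angles, so tangent² = |PO|² − r² = 761 − 80 = 681.

√681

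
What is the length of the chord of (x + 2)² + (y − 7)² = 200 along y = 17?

20

From the line, y = 17. Substituting:
x² + 4x − 96 = 0
x = 8 or x = −12, giving (8, 17) and (−12, 17).
|(8, 17) − (−12, 17)| = √((20)² + (0)²) = 20.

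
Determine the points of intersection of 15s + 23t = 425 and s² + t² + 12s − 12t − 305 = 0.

Substitute t = (425 − 15s)/23:
754s² − 2262s − 98020 = 0  ⟹  s² − 3s − 130 = 0
s = 13 or s = −10, giving (13, 10) and (−10, 25).

(−10, 25) and (13, 10)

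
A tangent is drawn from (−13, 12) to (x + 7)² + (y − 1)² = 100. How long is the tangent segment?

With centre O = (−7, 1), |OP|² = 157 and r² = 100.
Power of the point: PT² = |PO|² − r² = 57, so PT = √57.

√57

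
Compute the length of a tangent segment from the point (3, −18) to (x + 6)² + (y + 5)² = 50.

With centre O = (−6, −5), |OP|² = 250 and r² = 50.
The tangent meets the radius at right angles, so tangent² = |PO|² − r² = 250 − 50 = 200.

10√2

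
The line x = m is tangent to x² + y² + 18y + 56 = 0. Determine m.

Tangency holds when the distance from the centre (0, −9) to the line equals the radius 5:
|1·0 + 0·(−9) − m| / √1 = 5
|m| = 5, so m = 5 or m = −5.

m = −5 or m = 5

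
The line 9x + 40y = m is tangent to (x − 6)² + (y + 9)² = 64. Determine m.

The line touches the circle iff its distance from (6, −9) is 8:
|9·6 + 40·(−9) − m| / √1681 = 8
|m − (−306)| = 8·41, so m = 22 or m = −634.

m = −634 or m = 22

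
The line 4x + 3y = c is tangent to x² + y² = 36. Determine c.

c = −30 or c = 30

For a tangent, require d(centre, line) = r = 6.
|4·0 + 3·0 − c| / √25 = 6
|c| = 6·5, so c = 30 or c = −30.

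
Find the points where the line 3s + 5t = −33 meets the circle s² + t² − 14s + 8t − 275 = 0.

(−11, 0) and (19, −18)

Express t = (−33 − 3s)/5 and substitute into the circle:
34s² − 272s − 7106 = 0  ⟹  s² − 8s − 209 = 0
s = 19 or s = −11, giving (19, −18) and (−11, 0).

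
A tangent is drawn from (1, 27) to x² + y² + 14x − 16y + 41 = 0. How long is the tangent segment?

With centre O = (−7, 8), |OP|² = 425 and r² = 72.
Power of the point: PT² = |PO|² − r² = 353, so PT = √353.

√353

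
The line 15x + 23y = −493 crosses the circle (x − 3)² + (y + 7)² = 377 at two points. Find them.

Substitute y = (−493 − 15x)/23:
754x² + 6786x − 84448 = 0  ⟹  x² + 9x − 112 = 0
x = 7 or x = −16, giving (7, −26) and (−16, −11).

(−16, −11) and (7, −26)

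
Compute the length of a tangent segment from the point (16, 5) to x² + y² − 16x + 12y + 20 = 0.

√105

Centre (8, −6), r² = 80. |PO|² = (8)² + (11)² = 185.
Power of the point: PT² = |PO|² − r² = 105, so PT = √105.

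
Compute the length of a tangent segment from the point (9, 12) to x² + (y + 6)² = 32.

With centre O = (0, −6), |OP|² = 405 and r² = 32.
Power of the point: PT² = |PO|² − r² = 373, so PT = √373.

√373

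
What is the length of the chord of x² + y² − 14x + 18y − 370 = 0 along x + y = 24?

18√2

Substitute y = −x + 24:
2x² − 80x + 638 = 0  ⟹  x² − 40x + 319 = 0
x = 29 or x = 11, giving (29, −5) and (11, 13).
|(29, −5) − (11, 13)| = √((18)² + (−18)²) = 18√2.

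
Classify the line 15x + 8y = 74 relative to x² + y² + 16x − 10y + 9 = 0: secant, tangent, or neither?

neither

Substituting the line into the circle gives 289x² + 4x + 132 = 0.
Δ = 16 − 152592 = −152576.
No real roots: the line does not meet the circle.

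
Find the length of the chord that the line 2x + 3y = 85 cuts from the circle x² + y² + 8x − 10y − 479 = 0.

4√13

The distance from (−4, 5) to the line is 78/√13, and r² = 520.
Half the chord is √(r² − d²) = √(52), so the full chord is 4√13.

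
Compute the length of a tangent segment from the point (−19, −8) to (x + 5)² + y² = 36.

Centre (−5, 0), r² = 36. |PO|² = (−14)² + (−8)² = 260.
The tangent meets the radius at right angles, so tangent² = |PO|² − r² = 260 − 36 = 224.

4√14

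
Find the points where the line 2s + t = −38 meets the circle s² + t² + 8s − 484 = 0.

(−24, 10) and (−8, −22)

Express t = −2s − 38 and substitute into the circle:
5s² + 160s + 960 = 0  ⟹  s² + 32s + 192 = 0
s = −8 or s = −24, giving (−8, −22) and (−24, 10).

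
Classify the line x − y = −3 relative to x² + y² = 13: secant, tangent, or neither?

d² = (1·0 − 1·0 − (−3))²/2 = 9/2; r² = 13.
Since d² < r², the line cuts the circle twice.

secant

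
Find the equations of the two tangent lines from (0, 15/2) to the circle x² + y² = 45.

Let a tangent through (0, 15/2) have slope m. Its distance from (0, 0) must equal 3√5:
[m·(0) − (−15/2)]² = 45(m² + 1)
4m² − 1 = 0, so m = 1/2 or m = −1/2.
With m = 1/2: x − 2y = −15. With m = −1/2: x + 2y = 15.

x − 2y = −15 and x + 2y = 15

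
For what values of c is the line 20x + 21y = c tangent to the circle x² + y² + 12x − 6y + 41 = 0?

For a tangent, require d(centre, line) = r = 2.
|20·(−6) + 21·3 − c| / √841 = 2
|c − (−57)| = 2·29, so c = 1 or c = −115.

c = −115 or c = 1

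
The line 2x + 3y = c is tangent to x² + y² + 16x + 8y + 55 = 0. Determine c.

Tangency holds when the distance from the centre (−8, −4) to the line equals the radius 5:
|2·(−8) + 3·(−4) − c| / √13 = 5
|c − (−28)| = 5√13.

c = −28 ± 5√13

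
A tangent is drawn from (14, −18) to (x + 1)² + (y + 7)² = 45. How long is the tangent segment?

The centre is (−1, −7) and r = 3√5. The square of the distance from P to the centre is 225 + 121 = 346.
Power of the point: PT² = |PO|² − r² = 301, so PT = √301.

√301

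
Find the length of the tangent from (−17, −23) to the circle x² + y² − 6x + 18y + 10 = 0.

2√129

The centre is (3, −9) and r = 4√5. The square of the distance from P to the centre is 400 + 196 = 596.
The tangent meets the radius at right angles, so tangent² = |PO|² − r² = 596 − 80 = 516.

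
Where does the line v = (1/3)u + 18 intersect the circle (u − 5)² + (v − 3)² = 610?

Express v = (54 + u)/3 and substitute into the circle:
10u² − 3240 = 0  ⟹  u² − 324 = 0
u = 18 or u = −18, giving (18, 24) and (−18, 12).

(−18, 12) and (18, 24)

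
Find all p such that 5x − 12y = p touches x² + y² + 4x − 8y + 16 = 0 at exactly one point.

p = −84 or p = −32

For a tangent, require d(centre, line) = r = 2.
|5·(−2) − 12·4 − p| / √169 = 2
|p − (−58)| = 2·13, so p = −32 or p = −84.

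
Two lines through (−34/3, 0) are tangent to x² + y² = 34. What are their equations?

A line y − (0) = m(x − (−34/3)) is tangent when its distance from (0, 0) is √34:
(34/3m − (0))² = 34(m² + 1)
25m² − 9 = 0, so m = 3/5 or m = −3/5.
Through (−34/3, 0) these give 3x − 5y = −34 and 3x + 5y = −34.

3x − 5y = −34 and 3x + 5y = −34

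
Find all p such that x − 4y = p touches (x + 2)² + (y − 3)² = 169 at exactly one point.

For a tangent, require d(centre, line) = r = 13.
|1·(−2) − 4·3 − p| / √17 = 13
|p − (−14)| = 13√17.

p = −14 ± 13√17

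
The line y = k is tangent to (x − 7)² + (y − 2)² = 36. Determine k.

k = −4 or k = 8

For a tangent, require d(centre, line) = r = 6.
|0·7 + 1·2 − k| / √1 = 6
|k − (2)| = 6, so k = 8 or k = −4.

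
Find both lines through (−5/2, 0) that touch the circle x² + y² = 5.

A line y − (0) = m(x − (−5/2)) is tangent when its distance from (0, 0) is √5:
[m·(5/2) − (0)]² = 5(m² + 1)
m² − 4 = 0, so m = 2 or m = −2.
Through (−5/2, 0) these give 2x − y = −5 and 2x + y = −5.

2x − y = −5 and 2x + y = −5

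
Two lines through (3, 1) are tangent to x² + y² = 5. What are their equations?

2x − y = 5 and x + 2y = 5

Write the tangent as mx − y + (1 − m·(3)) = 0 and set its distance from the centre to √5:
[m·(−3) − (−1)]² = 5(m² + 1)
2m² − 3m − 2 = 0, so m = 2 or m = −1/2.
Through (3, 1) these give 2x − y = 5 and x + 2y = 5.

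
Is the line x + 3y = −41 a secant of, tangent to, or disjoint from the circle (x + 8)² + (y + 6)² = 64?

Substituting the line into the circle gives 10x² + 190x + 529 = 0.
Δ = 36100 − 21160 = 14940.
Two real roots: the line is a secant.

secant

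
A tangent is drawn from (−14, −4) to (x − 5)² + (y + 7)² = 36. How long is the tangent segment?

√334

Centre (5, −7), r² = 36. |PO|² = (−19)² + (3)² = 370.
Power of the point: PT² = |PO|² − r² = 334, so PT = √334.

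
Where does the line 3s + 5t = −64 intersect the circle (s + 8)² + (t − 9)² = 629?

(−33, 7) and (2, −14)

Express t = (−64 − 3s)/5 and substitute into the circle:
34s² + 1054s − 2244 = 0  ⟹  s² + 31s − 66 = 0
s = 2 or s = −33, giving (2, −14) and (−33, 7).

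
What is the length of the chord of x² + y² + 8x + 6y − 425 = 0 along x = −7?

42

The line gives x = −7. Substituting into the circle:
y² + 6y − 432 = 0
y = 18 or y = −24, giving (−7, 18) and (−7, −24).
|(−7, 18) − (−7, −24)| = √((0)² + (42)²) = 42.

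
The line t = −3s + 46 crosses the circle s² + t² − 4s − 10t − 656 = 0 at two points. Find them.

From the line, t = −3s + 46. Substituting:
10s² − 250s + 1000 = 0  ⟹  s² − 25s + 100 = 0
s = 20 or s = 5, giving (20, −14) and (5, 31).

(5, 31) and (20, −14)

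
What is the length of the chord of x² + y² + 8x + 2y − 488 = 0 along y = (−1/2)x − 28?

Express y = (−56 − x)/2 and substitute into the circle:
5x² + 140x + 960 = 0  ⟹  x² + 28x + 192 = 0
x = −12 or x = −16, giving (−12, −22) and (−16, −20).
Chord length = distance between (−12, −22) and (−16, −20) = √20 = 2√5.

2√5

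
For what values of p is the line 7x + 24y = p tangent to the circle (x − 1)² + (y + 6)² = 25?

Tangency holds when the distance from the centre (1, −6) to the line equals the radius 5:
|7·1 + 24·(−6) − p| / √625 = 5
|p − (−137)| = 5·25, so p = −12 or p = −262.

p = −262 or p = −12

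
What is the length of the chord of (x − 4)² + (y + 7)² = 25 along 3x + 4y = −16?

The distance from (4, −7) to the line is 0/√25, and r² = 25.
Half the chord is √(r² − d²) = √(25), so the full chord is 10.

10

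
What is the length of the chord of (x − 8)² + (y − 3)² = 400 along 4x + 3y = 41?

From the line, y = (41 − 4x)/3. Substituting:
25x² − 400x − 2000 = 0  ⟹  x² − 16x − 80 = 0
x = 20 or x = −4, giving (20, −13) and (−4, 19).
|(20, −13) − (−4, 19)| = √((24)² + (−32)²) = 40.

40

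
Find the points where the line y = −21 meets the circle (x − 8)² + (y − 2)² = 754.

Substitute y = −21:
x² − 16x − 161 = 0
x = 23 or x = −7, giving (23, −21) and (−7, −21).

(−7, −21) and (23, −21)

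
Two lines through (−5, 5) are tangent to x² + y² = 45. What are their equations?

x − 2y = −15 and 2x − y = −15

A line y − (5) = m(x − (−5)) is tangent when its distance from (0, 0) is 3√5:
[m·(5) − (−5)]² = 45(m² + 1)
2m² − 5m + 2 = 0, so m = 1/2 or m = 2.
Through (−5, 5) these give x − 2y = −15 and 2x − y = −15.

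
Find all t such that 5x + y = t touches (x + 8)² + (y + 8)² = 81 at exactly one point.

For a tangent, require d(centre, line) = r = 9.
|5·(−8) + 1·(−8) − t| / √26 = 9
|t − (−48)| = 9√26.

t = −48 ± 9√26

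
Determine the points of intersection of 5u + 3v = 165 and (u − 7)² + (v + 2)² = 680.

From the line, v = (165 − 5u)/3. Substituting:
34u² − 1836u + 23562 = 0  ⟹  u² − 54u + 693 = 0
u = 33 or u = 21, giving (33, 0) and (21, 20).

(21, 20) and (33, 0)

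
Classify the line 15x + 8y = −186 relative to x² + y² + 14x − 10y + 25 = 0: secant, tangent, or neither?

neither

Centre (−7, 5), r² = 49. Distance² from centre to line = (121)²/289 = 14641/289.
Since d² > r², the line lies outside the circle.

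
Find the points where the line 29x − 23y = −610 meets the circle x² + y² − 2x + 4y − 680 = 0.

(−25, −5) and (−2, 24)

Substitute y = (610 + 29x)/23:
1370x² + 36990x + 68500 = 0  ⟹  x² + 27x + 50 = 0
x = −2 or x = −25, giving (−2, 24) and (−25, −5).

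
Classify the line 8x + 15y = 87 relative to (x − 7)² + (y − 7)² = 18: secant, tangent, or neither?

neither

Substituting the line into the circle gives 289x² − 2862x + 7299 = 0.
Discriminant = (−2862)² − 4·289·(7299) = −246600 < 0.
No real roots: the line does not meet the circle.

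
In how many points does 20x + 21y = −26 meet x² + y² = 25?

2

d² = (20·0 + 21·0 − (−26))²/841 = 676/841; r² = 25.
Since d² < r², the line cuts the circle twice.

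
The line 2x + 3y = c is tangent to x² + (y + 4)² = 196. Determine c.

c = −12 ± 14√13

The line touches the circle iff its distance from (0, −4) is 14:
|2·0 + 3·(−4) − c| / √13 = 14
|c − (−12)| = 14√13.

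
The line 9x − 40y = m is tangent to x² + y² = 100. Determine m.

m = −410 or m = 410

For a tangent, require d(centre, line) = r = 10.
|9·0 − 40·0 − m| / √1681 = 10
|m| = 10·41, so m = 410 or m = −410.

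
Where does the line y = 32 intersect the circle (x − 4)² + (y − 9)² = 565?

(−2, 32) and (10, 32)

From the line, y = 32. Substituting:
x² − 8x − 20 = 0
x = 10 or x = −2, giving (10, 32) and (−2, 32).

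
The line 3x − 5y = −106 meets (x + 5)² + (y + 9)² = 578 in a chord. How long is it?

2√34

Centre (−5, −9), r² = 578. Perpendicular distance d from centre to line = |136| / √34 = 136/√34.
Half the chord is √(r² − d²) = √(34), so the full chord is 2√34.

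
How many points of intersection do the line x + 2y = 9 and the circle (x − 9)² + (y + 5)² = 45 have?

d² = (1·9 + 2·(−5) − (9))²/5 = 20; r² = 45.
Since d² < r², the line cuts the circle twice.

2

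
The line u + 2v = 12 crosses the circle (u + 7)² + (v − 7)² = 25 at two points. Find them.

(−10, 11) and (−2, 7)

Substitute v = (12 − u)/2:
5u² + 60u + 100 = 0  ⟹  u² + 12u + 20 = 0
u = −2 or u = −10, giving (−2, 7) and (−10, 11).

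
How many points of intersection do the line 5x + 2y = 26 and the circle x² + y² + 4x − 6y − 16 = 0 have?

0

Substituting the line into the circle gives 29x² − 184x + 300 = 0.
Discriminant = (−184)² − 4·29·(300) = −944 < 0.
No real roots: the line does not meet the circle.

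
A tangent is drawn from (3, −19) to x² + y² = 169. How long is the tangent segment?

√201

Centre (0, 0), r² = 169. |PO|² = (3)² + (−19)² = 370.
Power of the point: PT² = |PO|² − r² = 201, so PT = √201.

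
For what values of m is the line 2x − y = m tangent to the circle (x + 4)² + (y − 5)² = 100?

m = −13 ± 10√5

The line touches the circle iff its distance from (−4, 5) is 10:
|2·(−4) − 1·5 − m| / √5 = 10
|m − (−13)| = 10√5.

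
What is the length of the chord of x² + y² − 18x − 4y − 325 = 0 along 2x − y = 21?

18√5

Express y = 2x − 21 and substitute into the circle:
5x² − 110x + 200 = 0  ⟹  x² − 22x + 40 = 0
x = 20 or x = 2, giving (20, 19) and (2, −17).
Chord length = distance between (20, 19) and (2, −17) = √1620 = 18√5.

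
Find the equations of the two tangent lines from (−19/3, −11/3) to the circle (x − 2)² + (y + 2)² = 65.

Write the tangent as mx − y + (−11/3 − m·(−19/3)) = 0 and set its distance from the centre to √65:
(25/3m − (5/3))² = 65(m² + 1)
4m² − 25m − 56 = 0, so m = 8 or m = −7/4.
Through (−19/3, −11/3) these give 8x − y = −47 and 7x + 4y = −59.

8x − y = −47 and 7x + 4y = −59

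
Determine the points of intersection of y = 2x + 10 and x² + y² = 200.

Substitute y = 2x + 10:
5x² + 40x − 100 = 0  ⟹  x² + 8x − 20 = 0
x = 2 or x = −10, giving (2, 14) and (−10, −10).

(−10, −10) and (2, 14)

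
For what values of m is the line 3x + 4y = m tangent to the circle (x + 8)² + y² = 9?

m = −39 or m = −9

Tangency holds when the distance from the centre (−8, 0) to the line equals the radius 3:
|3·(−8) + 4·0 − m| / √25 = 3
|m − (−24)| = 3·5, so m = −9 or m = −39.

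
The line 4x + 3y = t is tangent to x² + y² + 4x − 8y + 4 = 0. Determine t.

The line touches the circle iff its distance from (−2, 4) is 4:
|4·(−2) + 3·4 − t| / √25 = 4
|t − (4)| = 4·5, so t = 24 or t = −16.

t = −16 or t = 24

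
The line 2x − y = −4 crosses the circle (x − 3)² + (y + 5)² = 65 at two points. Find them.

Substitute y = 2x + 4:
5x² + 30x + 25 = 0  ⟹  x² + 6x + 5 = 0
x = −1 or x = −5, giving (−1, 2) and (−5, −6).

(−5, −6) and (−1, 2)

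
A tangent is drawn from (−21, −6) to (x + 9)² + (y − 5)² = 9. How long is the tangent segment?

16

The centre is (−9, 5) and r = 3. The square of the distance from P to the centre is 144 + 121 = 265.
Power of the point: PT² = |PO|² − r² = 256, so PT = 16.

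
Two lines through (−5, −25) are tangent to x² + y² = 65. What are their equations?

8x + y = −65 and 7x − 4y = 65

Let a tangent through (−5, −25) have slope m. Its distance from (0, 0) must equal √65:
(5m − (25))² = 65(m² + 1)
4m² + 25m − 56 = 0, so m = −8 or m = 7/4.
With m = −8: 8x + y = −65. With m = 7/4: 7x − 4y = 65.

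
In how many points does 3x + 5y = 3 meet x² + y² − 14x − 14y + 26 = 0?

d² = (3·7 + 5·7 − (3))²/34 = 2809/34; r² = 72.
Since d² > r², the line lies outside the circle.

0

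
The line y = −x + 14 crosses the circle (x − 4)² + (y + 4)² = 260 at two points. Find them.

Express y = −x + 14 and substitute into the circle:
2x² − 44x + 80 = 0  ⟹  x² − 22x + 40 = 0
x = 20 or x = 2, giving (20, −6) and (2, 12).

(2, 12) and (20, −6)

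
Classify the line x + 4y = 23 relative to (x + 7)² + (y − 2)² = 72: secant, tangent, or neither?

secant

Substituting the line into the circle gives 17x² + 194x − 143 = 0.
Discriminant = (194)² − 4·17·(−143) = 47360 > 0.
Two real roots: the line is a secant.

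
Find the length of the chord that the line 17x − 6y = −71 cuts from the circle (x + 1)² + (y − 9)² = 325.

10√13

Centre (−1, 9), r² = 325. Perpendicular distance d from centre to line = |0| / √325 = 0/√325.
Chord = 2√(r² − d²) = 2·√(325) = 10√13.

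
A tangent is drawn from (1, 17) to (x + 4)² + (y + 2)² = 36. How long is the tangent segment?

The centre is (−4, −2) and r = 6. The square of the distance from P to the centre is 25 + 361 = 386.
By the tangent–radius right angle, tangent length = √(|PO|² − r²) = √350 = 5√14.

5√14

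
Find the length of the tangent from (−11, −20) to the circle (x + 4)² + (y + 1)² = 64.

With centre O = (−4, −1), |OP|² = 410 and r² = 64.
Power of the point: PT² = |PO|² − r² = 346, so PT = √346.

√346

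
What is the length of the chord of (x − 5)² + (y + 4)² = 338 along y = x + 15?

Express y = x + 15 and substitute into the circle:
2x² + 28x + 48 = 0  ⟹  x² + 14x + 24 = 0
x = −2 or x = −12, giving (−2, 13) and (−12, 3).
|(−2, 13) − (−12, 3)| = √((10)² + (10)²) = 10√2.

10√2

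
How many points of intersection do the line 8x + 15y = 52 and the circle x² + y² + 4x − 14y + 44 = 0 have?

2

Substituting the line into the circle gives 289x² + 1748x + 1684 = 0.
Discriminant = (1748)² − 4·289·(1684) = 1108800 > 0.
Two real roots: the line is a secant.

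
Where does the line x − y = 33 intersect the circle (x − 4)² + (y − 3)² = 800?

(8, −25) and (32, −1)

Express y = x − 33 and substitute into the circle:
2x² − 80x + 512 = 0  ⟹  x² − 40x + 256 = 0
x = 32 or x = 8, giving (32, −1) and (8, −25).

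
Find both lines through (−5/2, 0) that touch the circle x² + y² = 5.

2x + y = −5 and 2x − y = −5

Let a tangent through (−5/2, 0) have slope m. Its distance from (0, 0) must equal √5:
[m·(5/2) − (0)]² = 5(m² + 1)
m² − 4 = 0, so m = −2 or m = 2.
With m = −2: 2x + y = −5. With m = 2: 2x − y = −5.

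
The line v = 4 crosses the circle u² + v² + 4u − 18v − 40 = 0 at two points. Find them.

Express v = 4 and substitute into the circle:
u² + 4u − 96 = 0
u = 8 or u = −12, giving (8, 4) and (−12, 4).

(−12, 4) and (8, 4)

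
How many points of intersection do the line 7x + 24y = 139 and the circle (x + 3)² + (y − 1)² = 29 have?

Substituting the line into the circle gives 625x² + 1846x + 1705 = 0.
Discriminant = (1846)² − 4·625·(1705) = −854784 < 0.
No real roots: the line does not meet the circle.

0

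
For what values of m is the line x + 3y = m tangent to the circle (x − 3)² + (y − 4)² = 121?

m = 15 ± 11√10

Tangency holds when the distance from the centre (3, 4) to the line equals the radius 11:
|1·3 + 3·4 − m| / √10 = 11
|m − (15)| = 11√10.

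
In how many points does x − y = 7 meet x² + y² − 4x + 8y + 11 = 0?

Substituting the line into the circle gives 2x² − 10x + 4 = 0.
Δ = 100 − 32 = 68.
Two real roots: the line is a secant.

2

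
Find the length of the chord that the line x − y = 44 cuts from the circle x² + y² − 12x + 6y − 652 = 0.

13√2

Express y = x − 44 and substitute into the circle:
2x² − 94x + 1020 = 0  ⟹  x² − 47x + 510 = 0
x = 30 or x = 17, giving (30, −14) and (17, −27).
Chord length = distance between (30, −14) and (17, −27) = √338 = 13√2.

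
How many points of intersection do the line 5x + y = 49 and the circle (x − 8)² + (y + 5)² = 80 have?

Substituting the line into the circle gives 26x² − 556x + 2900 = 0.
Discriminant = (−556)² − 4·26·(2900) = 7536 > 0.
Two real roots: the line is a secant.

2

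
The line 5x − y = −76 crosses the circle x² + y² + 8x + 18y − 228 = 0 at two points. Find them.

From the line, y = 5x + 76. Substituting:
26x² + 858x + 6916 = 0  ⟹  x² + 33x + 266 = 0
x = −14 or x = −19, giving (−14, 6) and (−19, −19).

(−19, −19) and (−14, 6)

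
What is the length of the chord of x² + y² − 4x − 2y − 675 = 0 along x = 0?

52

The line gives x = 0. Substituting into the circle:
y² − 2y − 675 = 0
y = 27 or y = −25, giving (0, 27) and (0, −25).
Chord length = distance between (0, 27) and (0, −25) = √2704 = 52.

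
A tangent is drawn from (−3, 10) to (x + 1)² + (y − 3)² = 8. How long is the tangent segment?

The centre is (−1, 3) and r = 2√2. The square of the distance from P to the centre is 4 + 49 = 53.
Power of the point: PT² = |PO|² − r² = 45, so PT = 3√5.

3√5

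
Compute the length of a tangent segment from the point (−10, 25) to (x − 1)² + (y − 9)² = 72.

The centre is (1, 9) and r = 6√2. The square of the distance from P to the centre is 121 + 256 = 377.
The tangent meets the radius at right angles, so tangent² = |PO|² − r² = 377 − 72 = 305.

√305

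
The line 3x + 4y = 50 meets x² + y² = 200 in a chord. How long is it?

Express y = (50 − 3x)/4 and substitute into the circle:
25x² − 300x − 700 = 0  ⟹  x² − 12x − 28 = 0
x = 14 or x = −2, giving (14, 2) and (−2, 14).
Chord length = distance between (14, 2) and (−2, 14) = √400 = 20.

20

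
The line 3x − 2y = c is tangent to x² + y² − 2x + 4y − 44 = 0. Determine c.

For a tangent, require d(centre, line) = r = 7.
|3·1 − 2·(−2) − c| / √13 = 7
|c − (7)| = 7√13.

c = 7 ± 7√13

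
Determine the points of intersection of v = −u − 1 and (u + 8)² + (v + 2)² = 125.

Substitute v = −u − 1:
2u² + 14u − 60 = 0  ⟹  u² + 7u − 30 = 0
u = 3 or u = −10, giving (3, −4) and (−10, 9).

(−10, 9) and (3, −4)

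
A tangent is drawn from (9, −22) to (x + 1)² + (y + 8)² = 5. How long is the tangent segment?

√291

The centre is (−1, −8) and r = √5. The square of the distance from P to the centre is 100 + 196 = 296.
The tangent meets the radius at right angles, so tangent² = |PO|² − r² = 296 − 5 = 291.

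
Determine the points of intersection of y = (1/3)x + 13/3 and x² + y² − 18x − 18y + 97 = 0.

(2, 5) and (17, 10)

Express y = (13 + x)/3 and substitute into the circle:
10x² − 190x + 340 = 0  ⟹  x² − 19x + 34 = 0
x = 17 or x = 2, giving (17, 10) and (2, 5).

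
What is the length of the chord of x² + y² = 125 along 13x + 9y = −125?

5√10

From the line, y = (−125 − 13x)/9. Substituting:
250x² + 3250x + 5500 = 0  ⟹  x² + 13x + 22 = 0
x = −2 or x = −11, giving (−2, −11) and (−11, 2).
|(−2, −11) − (−11, 2)| = √((9)² + (−13)²) = 5√10.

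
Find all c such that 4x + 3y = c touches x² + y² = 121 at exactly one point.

c = −55 or c = 55

The line touches the circle iff its distance from (0, 0) is 11:
|4·0 + 3·0 − c| / √25 = 11
|c| = 11·5, so c = 55 or c = −55.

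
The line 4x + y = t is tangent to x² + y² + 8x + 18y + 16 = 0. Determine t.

t = −25 ± 9√17

The line touches the circle iff its distance from (−4, −9) is 9:
|4·(−4) + 1·(−9) − t| / √17 = 9
|t − (−25)| = 9√17.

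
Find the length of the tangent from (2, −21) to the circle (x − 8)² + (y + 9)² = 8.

With centre O = (8, −9), |OP|² = 180 and r² = 8.
The tangent meets the radius at right angles, so tangent² = |PO|² − r² = 180 − 8 = 172.

2√43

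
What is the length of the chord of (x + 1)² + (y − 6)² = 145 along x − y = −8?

The distance from (−1, 6) to the line is 1/√2, and r² = 145.
Half the chord is √(r² − d²) = √(289/2), so the full chord is 17√2.

17√2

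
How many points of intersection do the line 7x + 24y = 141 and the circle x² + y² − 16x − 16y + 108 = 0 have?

2

Centre (8, 8), r² = 20. Distance² from centre to line = (107)²/625 = 11449/625.
Since d² < r², the line cuts the circle twice.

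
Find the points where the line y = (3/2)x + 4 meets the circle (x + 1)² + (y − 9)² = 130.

Express y = (8 + 3x)/2 and substitute into the circle:
13x² − 52x − 416 = 0  ⟹  x² − 4x − 32 = 0
x = 8 or x = −4, giving (8, 16) and (−4, −2).

(−4, −2) and (8, 16)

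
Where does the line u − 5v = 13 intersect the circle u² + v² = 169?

From the line, v = (−13 + u)/5. Substituting:
26u² − 26u − 4056 = 0  ⟹  u² − u − 156 = 0
u = 13 or u = −12, giving (13, 0) and (−12, −5).

(−12, −5) and (13, 0)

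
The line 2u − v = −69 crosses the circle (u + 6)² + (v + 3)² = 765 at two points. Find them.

(−33, 3) and (−27, 15)

From the line, v = 2u + 69. Substituting:
5u² + 300u + 4455 = 0  ⟹  u² + 60u + 891 = 0
u = −27 or u = −33, giving (−27, 15) and (−33, 3).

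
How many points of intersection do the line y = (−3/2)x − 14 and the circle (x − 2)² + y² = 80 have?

0

Substituting the line into the circle gives 13x² + 152x + 480 = 0.
Discriminant = (152)² − 4·13·(480) = −1856 < 0.
No real roots: the line does not meet the circle.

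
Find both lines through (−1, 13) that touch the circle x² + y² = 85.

A line y − (13) = m(x − (−1)) is tangent when its distance from (0, 0) is √85:
[m·(1) − (−13)]² = 85(m² + 1)
42m² − 13m − 42 = 0, so m = 7/6 or m = −6/7.
Through (−1, 13) these give 7x − 6y = −85 and 6x + 7y = 85.

7x − 6y = −85 and 6x + 7y = 85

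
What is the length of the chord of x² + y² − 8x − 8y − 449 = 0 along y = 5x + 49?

Centre (4, 4), r² = 481. Perpendicular distance d from centre to line = |65| / √26 = 65/√26.
Chord = 2√(r² − d²) = 2·√(637/2) = 7√26.

7√26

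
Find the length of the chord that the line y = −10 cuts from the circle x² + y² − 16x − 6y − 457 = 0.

Express y = −10 and substitute into the circle:
x² − 16x − 297 = 0
x = 27 or x = −11, giving (27, −10) and (−11, −10).
|(27, −10) − (−11, −10)| = √((38)² + (0)²) = 38.

38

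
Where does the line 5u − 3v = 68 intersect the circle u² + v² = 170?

(7, −11) and (13, −1)

Express v = (−68 + 5u)/3 and substitute into the circle:
34u² − 680u + 3094 = 0  ⟹  u² − 20u + 91 = 0
u = 13 or u = 7, giving (13, −1) and (7, −11).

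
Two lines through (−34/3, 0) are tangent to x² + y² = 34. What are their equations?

Write the tangent as mx − y + (0 − m·(−34/3)) = 0 and set its distance from the centre to √34:
(34/3m − (0))² = 34(m² + 1)
25m² − 9 = 0, so m = −3/5 or m = 3/5.
With m = −3/5: 3x + 5y = −34. With m = 3/5: 3x − 5y = −34.

3x + 5y = −34 and 3x − 5y = −34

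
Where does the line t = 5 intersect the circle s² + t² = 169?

Substitute t = 5:
s² − 144 = 0
s = 12 or s = −12, giving (12, 5) and (−12, 5).

(−12, 5) and (12, 5)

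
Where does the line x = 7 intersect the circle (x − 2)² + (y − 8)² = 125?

(7, −2) and (7, 18)

The line gives x = 7. Substituting into the circle:
y² − 16y − 36 = 0
y = 18 or y = −2, giving (7, 18) and (7, −2).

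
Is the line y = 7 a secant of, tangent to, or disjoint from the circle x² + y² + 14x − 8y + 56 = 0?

Centre (−7, 4), r² = 9. Distance² from centre to line = (−3)² = 9.
Since d² = r², the line is tangent.

tangent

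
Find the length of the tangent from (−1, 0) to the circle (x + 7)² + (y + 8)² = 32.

2√17

The centre is (−7, −8) and r = 4√2. The square of the distance from P to the centre is 36 + 64 = 100.
By the tangent–radius right angle, tangent length = √(|PO|² − r²) = √68 = 2√17.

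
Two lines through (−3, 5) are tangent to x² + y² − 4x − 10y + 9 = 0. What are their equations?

Write the tangent as mx − y + (5 − m·(−3)) = 0 and set its distance from the centre to 2√5:
[m·(5) − (0)]² = 20(m² + 1)
m² − 4 = 0, so m = 2 or m = −2.
Through (−3, 5) these give 2x − y = −11 and 2x + y = −1.

2x − y = −11 and 2x + y = −1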